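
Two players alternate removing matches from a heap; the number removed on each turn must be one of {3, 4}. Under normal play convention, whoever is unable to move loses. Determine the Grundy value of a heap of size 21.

0

n :  0  1  2  3  4  5  6  7  8  9 10 11 12 13 14 15 16 17 18 19 20 21
G :  0  0  0  1  1  1  2  0  0  0  1  1  1  2  0  0  0  1  1  1  2  0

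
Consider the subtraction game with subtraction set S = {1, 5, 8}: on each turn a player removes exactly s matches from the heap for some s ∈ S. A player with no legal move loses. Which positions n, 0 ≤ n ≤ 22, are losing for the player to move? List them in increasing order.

G(0) = 0
G(1) = mex{0} = 1
G(2) = mex{1} = 0
G(3) = mex{0} = 1
G(4) = mex{1} = 0
G(5) = mex{0,0} = 1
G(6) = mex{1,1} = 0
G(7) = mex{0,0} = 1
G(8) = mex{1,1,0} = 2
G(9) = mex{2,0,1} = 3
G(10) = mex{3,1,0} = 2
G(11) = mex{2,0,1} = 3
G(12) = mex{3,1,0} = 2
G(13) = mex{2,2,1} = 0
G(14) = mex{0,3,0} = 1
G(15) = mex{1,2,1} = 0
G(16) = mex{0,3,2} = 1
G(17) = mex{1,2,3} = 0
G(18) = mex{0,0,2} = 1
G(19) = mex{1,1,3} = 0
G(20) = mex{0,0,2} = 1
G(21) = mex{1,1,0} = 2
G(22) = mex{2,0,1} = 3
P-positions are exactly the n with G(n) = 0.

0, 2, 4, 6, 13, 15, 17, 19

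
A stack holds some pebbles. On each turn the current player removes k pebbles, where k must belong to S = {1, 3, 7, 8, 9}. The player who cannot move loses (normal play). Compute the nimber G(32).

n :  0  1  2  3  4  5  6  7  8  9 10 11 12 13 14 15 16 17 18 19 20 21 22 23 24 25 26 27 28 29 30 31 32
G :  0  1  0  1  0  1  0  1  2  3  2  3  2  3  2  3  0  1  0  1  0  1  0  1  2  3  2  3  2  3  2  3  0

0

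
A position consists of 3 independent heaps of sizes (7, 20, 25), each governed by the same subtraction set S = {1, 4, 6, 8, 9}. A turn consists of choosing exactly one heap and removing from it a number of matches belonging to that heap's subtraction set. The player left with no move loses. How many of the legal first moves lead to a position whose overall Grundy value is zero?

All heaps use S = {1, 4, 6, 8, 9}:
G(0) = 0
G(1) = mex{0} = 1
G(2) = mex{1} = 0
G(3) = mex{0} = 1
G(4) = mex{1,0} = 2
G(5) = mex{2,1} = 0
G(6) = mex{0,0,0} = 1
G(7) = mex{1,1,1} = 0
G(8) = mex{0,2,0,0} = 1
G(9) = mex{1,0,1,1,0} = 2
G(10) = mex{2,1,2,0,1} = 3
G(11) = mex{3,0,0,1,0} = 2
G(12) = mex{2,1,1,2,1} = 0
G(13) = mex{0,2,0,0,2} = 1
G(14) = mex{1,3,1,1,0} = 2
G(15) = mex{2,2,2,0,1} = 3
G(16) = mex{3,0,3,1,0} = 2
G(17) = mex{2,1,2,2,1} = 0
G(18) = mex{0,2,0,3,2} = 1
G(19) = mex{1,3,1,2,3} = 0
G(20) = mex{0,2,2,0,2} = 1
G(21) = mex{1,0,3,1,0} = 2
G(22) = mex{2,1,2,2,1} = 0
G(23) = mex{0,0,0,3,2} = 1
G(24) = mex{1,1,1,2,3} = 0
G(25) = mex{0,2,0,0,2} = 1
Heap A: G(7) = 0.
Heap B: G(20) = 1.
Heap C: G(25) = 1.
Combined Grundy value = 0 ⊕ 1 ⊕ 1 = 0.
A winning move leaves total XOR = 0, i.e. changes one component's Grundy value g to g ⊕ X where X is the current total.
Heap A: target g' = 0⊕0 = 0, but every legal move changes the Grundy value (mex property), so 0 moves.
Heap B: target g' = 1⊕0 = 1, but every legal move changes the Grundy value (mex property), so 0 moves.
Heap C: target g' = 1⊕0 = 1, but every legal move changes the Grundy value (mex property), so 0 moves.

0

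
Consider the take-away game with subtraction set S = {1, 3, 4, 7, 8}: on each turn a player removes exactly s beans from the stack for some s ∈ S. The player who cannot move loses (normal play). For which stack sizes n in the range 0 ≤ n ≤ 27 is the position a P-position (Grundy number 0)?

G(0) = 0
G(1) = mex{0} = 1
G(2) = mex{1} = 0
G(3) = mex{0,0} = 1
G(4) = mex{1,1,0} = 2
G(5) = mex{2,0,1} = 3
G(6) = mex{3,1,0} = 2
G(7) = mex{2,2,1,0} = 3
G(8) = mex{3,3,2,1,0} = 4
G(9) = mex{4,2,3,0,1} = 5
G(10) = mex{5,3,2,1,0} = 4
G(11) = mex{4,4,3,2,1} = 0
G(12) = mex{0,5,4,3,2} = 1
G(13) = mex{1,4,5,2,3} = 0
G(14) = mex{0,0,4,3,2} = 1
G(15) = mex{1,1,0,4,3} = 2
G(16) = mex{2,0,1,5,4} = 3
G(17) = mex{3,1,0,4,5} = 2
G(18) = mex{2,2,1,0,4} = 3
G(19) = mex{3,3,2,1,0} = 4
G(20) = mex{4,2,3,0,1} = 5
G(21) = mex{5,3,2,1,0} = 4
G(22) = mex{4,4,3,2,1} = 0
G(23) = mex{0,5,4,3,2} = 1
G(24) = mex{1,4,5,2,3} = 0
G(25) = mex{0,0,4,3,2} = 1
G(26) = mex{1,1,0,4,3} = 2
G(27) = mex{2,0,1,5,4} = 3
P-positions are exactly the n with G(n) = 0.

0, 2, 11, 13, 22, 24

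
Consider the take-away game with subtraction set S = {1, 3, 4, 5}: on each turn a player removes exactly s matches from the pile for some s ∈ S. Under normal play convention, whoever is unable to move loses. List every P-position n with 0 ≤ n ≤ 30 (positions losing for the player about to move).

0, 2, 8, 10, 16, 18, 24, 26

G(0) = 0
G(1) = mex{0} = 1
G(2) = mex{1} = 0
G(3) = mex{0,0} = 1
G(4) = mex{1,1,0} = 2
G(5) = mex{2,0,1,0} = 3
G(6) = mex{3,1,0,1} = 2
G(7) = mex{2,2,1,0} = 3
G(8) = mex{3,3,2,1} = 0
G(9) = mex{0,2,3,2} = 1
G(10) = mex{1,3,2,3} = 0
G(11) = mex{0,0,3,2} = 1
G(12) = mex{1,1,0,3} = 2
G(13) = mex{2,0,1,0} = 3
G(14) = mex{3,1,0,1} = 2
G(15) = mex{2,2,1,0} = 3
G(16) = mex{3,3,2,1} = 0
G(17) = mex{0,2,3,2} = 1
G(18) = mex{1,3,2,3} = 0
G(19) = mex{0,0,3,2} = 1
G(20) = mex{1,1,0,3} = 2
G(21) = mex{2,0,1,0} = 3
G(22) = mex{3,1,0,1} = 2
G(23) = mex{2,2,1,0} = 3
G(24) = mex{3,3,2,1} = 0
G(25) = mex{0,2,3,2} = 1
G(26) = mex{1,3,2,3} = 0
G(27) = mex{0,0,3,2} = 1
G(28) = mex{1,1,0,3} = 2
G(29) = mex{2,0,1,0} = 3
G(30) = mex{3,1,0,1} = 2
P-positions are exactly the n with G(n) = 0.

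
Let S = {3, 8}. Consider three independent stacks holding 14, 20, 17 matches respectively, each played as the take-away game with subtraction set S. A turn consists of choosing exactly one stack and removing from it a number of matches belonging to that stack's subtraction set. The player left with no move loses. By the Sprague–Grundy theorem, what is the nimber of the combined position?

All stacks use S = {3, 8}:
G(0) = 0
G(1) = mex{} = 0
G(2) = mex{} = 0
G(3) = mex{0} = 1
G(4) = mex{0} = 1
G(5) = mex{0} = 1
G(6) = mex{1} = 0
G(7) = mex{1} = 0
G(8) = mex{1,0} = 2
G(9) = mex{0,0} = 1
G(10) = mex{0,0} = 1
G(11) = mex{2,1} = 0
G(12) = mex{1,1} = 0
G(13) = mex{1,1} = 0
G(14) = mex{0,0} = 1
G(15) = mex{0,0} = 1
G(16) = mex{0,2} = 1
G(17) = mex{1,1} = 0
G(18) = mex{1,1} = 0
G(19) = mex{1,0} = 2
G(20) = mex{0,0} = 1
Stack A: G(14) = 1.
Stack B: G(20) = 1.
Stack C: G(17) = 0.
Combined Grundy value = 1 ⊕ 1 ⊕ 0 = 0.

0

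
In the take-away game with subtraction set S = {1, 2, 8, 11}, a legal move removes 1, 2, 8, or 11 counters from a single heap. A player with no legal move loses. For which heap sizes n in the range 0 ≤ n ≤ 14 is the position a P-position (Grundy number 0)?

0, 3, 6, 9, 12

G(0) = 0
G(1) = mex{0} = 1
G(2) = mex{1,0} = 2
G(3) = mex{2,1} = 0
G(4) = mex{0,2} = 1
G(5) = mex{1,0} = 2
G(6) = mex{2,1} = 0
G(7) = mex{0,2} = 1
G(8) = mex{1,0,0} = 2
G(9) = mex{2,1,1} = 0
G(10) = mex{0,2,2} = 1
G(11) = mex{1,0,0,0} = 2
G(12) = mex{2,1,1,1} = 0
G(13) = mex{0,2,2,2} = 1
G(14) = mex{1,0,0,0} = 2
P-positions are exactly the n with G(n) = 0.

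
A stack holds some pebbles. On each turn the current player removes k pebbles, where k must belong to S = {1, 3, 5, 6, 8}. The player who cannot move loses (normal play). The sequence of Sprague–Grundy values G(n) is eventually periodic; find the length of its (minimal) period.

11

n :  0  1  2  3  4  5  6  7  8  9 10 11 12 13 14 15 16 17 18 19 20 21 22 23
G :  0  1  0  1  0  1  2  3  2  3  2  0  1  0  1  0  1  2  3  2  3  2  0  1
G(n+11) = G(n) holds for n = 0,…,7 (a full window of length max(S) = 8), so the sequence is purely periodic with period 11.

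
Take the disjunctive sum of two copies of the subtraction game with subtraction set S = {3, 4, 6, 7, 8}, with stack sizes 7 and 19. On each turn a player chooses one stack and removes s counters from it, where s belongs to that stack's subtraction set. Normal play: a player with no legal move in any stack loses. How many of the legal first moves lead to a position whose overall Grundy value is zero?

0

All stacks use S = {3, 4, 6, 7, 8}:
n :  0  1  2  3  4  5  6  7  8  9 10 11 12 13 14 15 16 17 18 19
G :  0  0  0  1  1  1  2  2  2  3  3  0  0  0  1  1  1  2  2  2
Stack A: G(7) = 2.
Stack B: G(19) = 2.
Combined Grundy value = 2 ⊕ 2 = 0.
A winning move leaves total XOR = 0, i.e. changes one component's Grundy value g to g ⊕ X where X is the current total.
Stack A: target g' = 2⊕0 = 2, but every legal move changes the Grundy value (mex property), so 0 moves.
Stack B: target g' = 2⊕0 = 2, but every legal move changes the Grundy value (mex property), so 0 moves.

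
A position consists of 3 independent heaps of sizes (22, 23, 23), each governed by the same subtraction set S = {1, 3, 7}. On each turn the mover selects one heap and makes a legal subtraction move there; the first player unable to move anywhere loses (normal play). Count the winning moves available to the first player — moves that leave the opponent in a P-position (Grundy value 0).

All heaps use S = {1, 3, 7}:
G(0) = 0
G(1) = mex{0} = 1
G(2) = mex{1} = 0
G(3) = mex{0,0} = 1
G(4) = mex{1,1} = 0
G(5) = mex{0,0} = 1
G(6) = mex{1,1} = 0
G(7) = mex{0,0,0} = 1
G(8) = mex{1,1,1} = 0
G(9) = mex{0,0,0} = 1
G(10) = mex{1,1,1} = 0
G(11) = mex{0,0,0} = 1
G(12) = mex{1,1,1} = 0
G(13) = mex{0,0,0} = 1
G(14) = mex{1,1,1} = 0
G(15) = mex{0,0,0} = 1
G(16) = mex{1,1,1} = 0
G(17) = mex{0,0,0} = 1
G(18) = mex{1,1,1} = 0
G(19) = mex{0,0,0} = 1
G(20) = mex{1,1,1} = 0
G(21) = mex{0,0,0} = 1
G(22) = mex{1,1,1} = 0
G(23) = mex{0,0,0} = 1
Heap A: G(22) = 0.
Heap B: G(23) = 1.
Heap C: G(23) = 1.
Combined Grundy value = 0 ⊕ 1 ⊕ 1 = 0.
A winning move leaves total XOR = 0, i.e. changes one component's Grundy value g to g ⊕ X where X is the current total.
Heap A: target g' = 0⊕0 = 0, but every legal move changes the Grundy value (mex property), so 0 moves.
Heap B: target g' = 1⊕0 = 1, but every legal move changes the Grundy value (mex property), so 0 moves.
Heap C: target g' = 1⊕0 = 1, but every legal move changes the Grundy value (mex property), so 0 moves.

0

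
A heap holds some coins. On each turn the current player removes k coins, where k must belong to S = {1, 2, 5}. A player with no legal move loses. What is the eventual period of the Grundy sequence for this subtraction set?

n :  0  1  2  3  4  5  6  7  8  9 10 11 12 13 14
G :  0  1  2  0  1  2  0  1  2  0  1  2  0  1  2
G(n+3) = G(n) holds for n = 0,…,4 (a full window of length max(S) = 5), so the sequence is purely periodic with period 3.

3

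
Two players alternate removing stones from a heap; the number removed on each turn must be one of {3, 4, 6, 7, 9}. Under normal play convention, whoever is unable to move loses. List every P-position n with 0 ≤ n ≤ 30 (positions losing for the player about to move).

0, 1, 2, 12, 13, 14, 24, 25, 26

n :  0  1  2  3  4  5  6  7  8  9 10 11 12 13 14 15 16 17 18 19 20 21 22 23 24 25 26 27 28 29 30
G :  0  0  0  1  1  1  2  2  2  3  3  3  0  0  0  1  1  1  2  2  2  3  3  3  0  0  0  1  1  1  2
P-positions are exactly the n with G(n) = 0.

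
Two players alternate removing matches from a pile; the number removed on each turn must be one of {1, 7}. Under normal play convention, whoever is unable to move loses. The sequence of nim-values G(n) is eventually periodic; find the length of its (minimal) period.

G(0) = 0
G(1) = mex{0} = 1
G(2) = mex{1} = 0
G(3) = mex{0} = 1
G(4) = mex{1} = 0
G(5) = mex{0} = 1
G(6) = mex{1} = 0
G(7) = mex{0,0} = 1
G(8) = mex{1,1} = 0
G(9) = mex{0,0} = 1
G(10) = mex{1,1} = 0
G(11) = mex{0,0} = 1
G(12) = mex{1,1} = 0
G(13) = mex{0,0} = 1
G(14) = mex{1,1} = 0
G(n+2) = G(n) holds for n = 0,…,6 (a full window of length max(S) = 7), so the sequence is purely periodic with period 2.

2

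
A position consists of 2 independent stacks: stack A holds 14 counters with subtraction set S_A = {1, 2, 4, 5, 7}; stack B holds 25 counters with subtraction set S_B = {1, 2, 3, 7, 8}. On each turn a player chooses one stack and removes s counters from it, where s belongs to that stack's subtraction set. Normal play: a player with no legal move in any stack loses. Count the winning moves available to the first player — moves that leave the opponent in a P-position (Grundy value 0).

Stack A, S = {1, 2, 4, 5, 7}:
n :  0  1  2  3  4  5  6  7  8  9 10 11 12 13 14
G :  0  1  2  0  1  2  0  1  2  0  1  2  0  1  2
G_A(14) = 2.
Stack B, S = {1, 2, 3, 7, 8}:
G(0) = 0
G(1) = mex{0} = 1
G(2) = mex{1,0} = 2
G(3) = mex{2,1,0} = 3
G(4) = mex{3,2,1} = 0
G(5) = mex{0,3,2} = 1
G(6) = mex{1,0,3} = 2
G(7) = mex{2,1,0,0} = 3
G(8) = mex{3,2,1,1,0} = 4
G(9) = mex{4,3,2,2,1} = 0
G(10) = mex{0,4,3,3,2} = 1
G(11) = mex{1,0,4,0,3} = 2
G(12) = mex{2,1,0,1,0} = 3
G(13) = mex{3,2,1,2,1} = 0
G(14) = mex{0,3,2,3,2} = 1
G(15) = mex{1,0,3,4,3} = 2
G(16) = mex{2,1,0,0,4} = 3
G(17) = mex{3,2,1,1,0} = 4
G(18) = mex{4,3,2,2,1} = 0
G(19) = mex{0,4,3,3,2} = 1
G(20) = mex{1,0,4,0,3} = 2
G(21) = mex{2,1,0,1,0} = 3
G(22) = mex{3,2,1,2,1} = 0
G(23) = mex{0,3,2,3,2} = 1
G(24) = mex{1,0,3,4,3} = 2
G(25) = mex{2,1,0,0,4} = 3
G_B(25) = 3.
Combined Grundy value = 2 ⊕ 3 = 1.
A winning move leaves total XOR = 0, i.e. changes one component's Grundy value g to g ⊕ X where X is the current total.
Stack A: need g' = 2⊕1 = 3. Options: 14−1→G=1, 14−2→G=0, 14−4→G=1, 14−5→G=0, 14−7→G=1. Hits: 0.
Stack B: need g' = 3⊕1 = 2. Options: 25−1→G=2, 25−2→G=1, 25−3→G=0, 25−7→G=0, 25−8→G=4. Hits: 1.

1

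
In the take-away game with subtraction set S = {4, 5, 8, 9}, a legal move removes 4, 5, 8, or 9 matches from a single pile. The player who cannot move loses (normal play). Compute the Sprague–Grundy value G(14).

n :  0  1  2  3  4  5  6  7  8  9 10 11 12 13 14
G :  0  0  0  0  1  1  1  1  2  2  2  2  3  0  0

0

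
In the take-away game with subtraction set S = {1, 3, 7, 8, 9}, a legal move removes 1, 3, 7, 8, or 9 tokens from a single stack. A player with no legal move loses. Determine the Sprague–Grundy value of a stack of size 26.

G(0) = 0
G(1) = mex{0} = 1
G(2) = mex{1} = 0
G(3) = mex{0,0} = 1
G(4) = mex{1,1} = 0
G(5) = mex{0,0} = 1
G(6) = mex{1,1} = 0
G(7) = mex{0,0,0} = 1
G(8) = mex{1,1,1,0} = 2
G(9) = mex{2,0,0,1,0} = 3
G(10) = mex{3,1,1,0,1} = 2
G(11) = mex{2,2,0,1,0} = 3
G(12) = mex{3,3,1,0,1} = 2
G(13) = mex{2,2,0,1,0} = 3
G(14) = mex{3,3,1,0,1} = 2
G(15) = mex{2,2,2,1,0} = 3
G(16) = mex{3,3,3,2,1} = 0
G(17) = mex{0,2,2,3,2} = 1
G(18) = mex{1,3,3,2,3} = 0
G(19) = mex{0,0,2,3,2} = 1
G(20) = mex{1,1,3,2,3} = 0
G(21) = mex{0,0,2,3,2} = 1
G(22) = mex{1,1,3,2,3} = 0
G(23) = mex{0,0,0,3,2} = 1
G(24) = mex{1,1,1,0,3} = 2
G(25) = mex{2,0,0,1,0} = 3
G(26) = mex{3,1,1,0,1} = 2

2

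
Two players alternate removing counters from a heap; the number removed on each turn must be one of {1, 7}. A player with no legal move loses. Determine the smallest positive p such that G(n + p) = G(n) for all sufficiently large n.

G(0) = 0
G(1) = mex{0} = 1
G(2) = mex{1} = 0
G(3) = mex{0} = 1
G(4) = mex{1} = 0
G(5) = mex{0} = 1
G(6) = mex{1} = 0
G(7) = mex{0,0} = 1
G(8) = mex{1,1} = 0
G(9) = mex{0,0} = 1
G(10) = mex{1,1} = 0
G(11) = mex{0,0} = 1
G(12) = mex{1,1} = 0
G(13) = mex{0,0} = 1
G(14) = mex{1,1} = 0
G(n+2) = G(n) holds for n = 0,…,6 (a full window of length max(S) = 7), so the sequence is purely periodic with period 2.

2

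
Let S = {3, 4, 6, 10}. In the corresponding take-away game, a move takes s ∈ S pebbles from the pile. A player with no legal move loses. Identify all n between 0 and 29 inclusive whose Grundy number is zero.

n :  0  1  2  3  4  5  6  7  8  9 10 11 12 13 14 15 16 17 18 19 20 21 22 23 24 25 26 27 28 29
G :  0  0  0  1  1  1  2  2  2  0  3  3  1  4  0  2  0  1  3  1  2  0  2  0  1  3  1  2  0  2
P-positions are exactly the n with G(n) = 0.

0, 1, 2, 9, 14, 16, 21, 23, 28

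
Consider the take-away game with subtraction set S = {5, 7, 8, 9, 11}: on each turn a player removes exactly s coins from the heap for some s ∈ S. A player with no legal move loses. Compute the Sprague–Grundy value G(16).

0

n :  0  1  2  3  4  5  6  7  8  9 10 11 12 13 14 15 16
G :  0  0  0  0  0  1  1  1  1  1  2  2  2  2  2  3  0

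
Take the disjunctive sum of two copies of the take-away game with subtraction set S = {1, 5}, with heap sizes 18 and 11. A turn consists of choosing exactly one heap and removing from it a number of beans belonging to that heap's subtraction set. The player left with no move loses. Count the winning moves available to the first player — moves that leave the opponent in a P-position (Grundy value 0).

All heaps use S = {1, 5}:
n :  0  1  2  3  4  5  6  7  8  9 10 11 12 13 14 15 16 17 18
G :  0  1  0  1  0  1  0  1  0  1  0  1  0  1  0  1  0  1  0
Heap A: G(18) = 0.
Heap B: G(11) = 1.
Combined Grundy value = 0 ⊕ 1 = 1.
A winning move leaves total XOR = 0, i.e. changes one component's Grundy value g to g ⊕ X where X is the current total.
Heap A: need g' = 0⊕1 = 1. Options: 18−1→G=1, 18−5→G=1. Hits: 2.
Heap B: need g' = 1⊕1 = 0. Options: 11−1→G=0, 11−5→G=0. Hits: 2.

4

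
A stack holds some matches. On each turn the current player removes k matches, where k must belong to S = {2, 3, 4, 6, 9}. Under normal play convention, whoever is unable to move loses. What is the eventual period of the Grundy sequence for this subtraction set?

5

n :  0  1  2  3  4  5  6  7  8  9 10 11 12 13 14 15 16 17 18 19 20 21 22 23 24 25 26 27
G :  0  0  1  1  2  2  3  3  0  4  1  5  2  0  3  1  4  2  0  3  1  4  2  0  3  1  4  2
From n = 12 onward G(n+5) = G(n); since this holds over max(S) = 9 consecutive positions the period is 5 (pre-period 12).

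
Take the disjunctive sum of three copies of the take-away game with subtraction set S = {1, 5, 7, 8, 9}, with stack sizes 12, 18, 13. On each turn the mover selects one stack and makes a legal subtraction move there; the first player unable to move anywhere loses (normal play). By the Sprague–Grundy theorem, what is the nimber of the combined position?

1

All stacks use S = {1, 5, 7, 8, 9}:
n :  0  1  2  3  4  5  6  7  8  9 10 11 12 13 14 15 16 17 18
G :  0  1  0  1  0  1  0  1  2  3  2  3  2  3  2  3  0  1  0
Stack A: G(12) = 2.
Stack B: G(18) = 0.
Stack C: G(13) = 3.
Combined Grundy value = 2 ⊕ 0 ⊕ 3 = 1.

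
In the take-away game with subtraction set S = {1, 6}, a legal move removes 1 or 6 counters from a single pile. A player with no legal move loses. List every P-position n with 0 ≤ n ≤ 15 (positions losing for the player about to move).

0, 2, 4, 7, 9, 11, 14

G(0) = 0
G(1) = mex{0} = 1
G(2) = mex{1} = 0
G(3) = mex{0} = 1
G(4) = mex{1} = 0
G(5) = mex{0} = 1
G(6) = mex{1,0} = 2
G(7) = mex{2,1} = 0
G(8) = mex{0,0} = 1
G(9) = mex{1,1} = 0
G(10) = mex{0,0} = 1
G(11) = mex{1,1} = 0
G(12) = mex{0,2} = 1
G(13) = mex{1,0} = 2
G(14) = mex{2,1} = 0
G(15) = mex{0,0} = 1
P-positions are exactly the n with G(n) = 0.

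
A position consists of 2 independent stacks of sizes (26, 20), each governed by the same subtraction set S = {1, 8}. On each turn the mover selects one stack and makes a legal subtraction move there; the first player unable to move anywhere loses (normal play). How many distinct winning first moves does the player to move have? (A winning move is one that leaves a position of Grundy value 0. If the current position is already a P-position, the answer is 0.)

All stacks use S = {1, 8}:
G(0) = 0
G(1) = mex{0} = 1
G(2) = mex{1} = 0
G(3) = mex{0} = 1
G(4) = mex{1} = 0
G(5) = mex{0} = 1
G(6) = mex{1} = 0
G(7) = mex{0} = 1
G(8) = mex{1,0} = 2
G(9) = mex{2,1} = 0
G(10) = mex{0,0} = 1
G(11) = mex{1,1} = 0
G(12) = mex{0,0} = 1
G(13) = mex{1,1} = 0
G(14) = mex{0,0} = 1
G(15) = mex{1,1} = 0
G(16) = mex{0,2} = 1
G(17) = mex{1,0} = 2
G(18) = mex{2,1} = 0
G(19) = mex{0,0} = 1
G(20) = mex{1,1} = 0
G(21) = mex{0,0} = 1
G(22) = mex{1,1} = 0
G(23) = mex{0,0} = 1
G(24) = mex{1,1} = 0
G(25) = mex{0,2} = 1
G(26) = mex{1,0} = 2
Stack A: G(26) = 2.
Stack B: G(20) = 0.
Combined Grundy value = 2 ⊕ 0 = 2.
A winning move leaves total XOR = 0, i.e. changes one component's Grundy value g to g ⊕ X where X is the current total.
Stack A: need g' = 2⊕2 = 0. Options: 26−1→G=1, 26−8→G=0. Hits: 1.
Stack B: need g' = 0⊕2 = 2. Options: 20−1→G=1, 20−8→G=1. Hits: 0.

1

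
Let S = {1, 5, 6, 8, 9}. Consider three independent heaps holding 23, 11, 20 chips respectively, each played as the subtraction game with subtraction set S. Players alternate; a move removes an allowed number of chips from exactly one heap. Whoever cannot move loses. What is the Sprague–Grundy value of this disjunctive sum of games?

2

All heaps use S = {1, 5, 6, 8, 9}:
G(0) = 0
G(1) = mex{0} = 1
G(2) = mex{1} = 0
G(3) = mex{0} = 1
G(4) = mex{1} = 0
G(5) = mex{0,0} = 1
G(6) = mex{1,1,0} = 2
G(7) = mex{2,0,1} = 3
G(8) = mex{3,1,0,0} = 2
G(9) = mex{2,0,1,1,0} = 3
G(10) = mex{3,1,0,0,1} = 2
G(11) = mex{2,2,1,1,0} = 3
G(12) = mex{3,3,2,0,1} = 4
G(13) = mex{4,2,3,1,0} = 5
G(14) = mex{5,3,2,2,1} = 0
G(15) = mex{0,2,3,3,2} = 1
G(16) = mex{1,3,2,2,3} = 0
G(17) = mex{0,4,3,3,2} = 1
G(18) = mex{1,5,4,2,3} = 0
G(19) = mex{0,0,5,3,2} = 1
G(20) = mex{1,1,0,4,3} = 2
G(21) = mex{2,0,1,5,4} = 3
G(22) = mex{3,1,0,0,5} = 2
G(23) = mex{2,0,1,1,0} = 3
Heap A: G(23) = 3.
Heap B: G(11) = 3.
Heap C: G(20) = 2.
Combined Grundy value = 3 ⊕ 3 ⊕ 2 = 2.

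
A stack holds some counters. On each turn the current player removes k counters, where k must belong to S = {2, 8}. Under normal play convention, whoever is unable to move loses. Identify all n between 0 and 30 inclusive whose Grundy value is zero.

G(0) = 0
G(1) = mex{} = 0
G(2) = mex{0} = 1
G(3) = mex{0} = 1
G(4) = mex{1} = 0
G(5) = mex{1} = 0
G(6) = mex{0} = 1
G(7) = mex{0} = 1
G(8) = mex{1,0} = 2
G(9) = mex{1,0} = 2
G(10) = mex{2,1} = 0
G(11) = mex{2,1} = 0
G(12) = mex{0,0} = 1
G(13) = mex{0,0} = 1
G(14) = mex{1,1} = 0
G(15) = mex{1,1} = 0
G(16) = mex{0,2} = 1
G(17) = mex{0,2} = 1
G(18) = mex{1,0} = 2
G(19) = mex{1,0} = 2
G(20) = mex{2,1} = 0
G(21) = mex{2,1} = 0
G(22) = mex{0,0} = 1
G(23) = mex{0,0} = 1
G(24) = mex{1,1} = 0
G(25) = mex{1,1} = 0
G(26) = mex{0,2} = 1
G(27) = mex{0,2} = 1
G(28) = mex{1,0} = 2
G(29) = mex{1,0} = 2
G(30) = mex{2,1} = 0
P-positions are exactly the n with G(n) = 0.

0, 1, 4, 5, 10, 11, 14, 15, 20, 21, 24, 25, 30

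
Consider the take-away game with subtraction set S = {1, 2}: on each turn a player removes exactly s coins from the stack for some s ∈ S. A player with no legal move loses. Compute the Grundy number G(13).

n :  0  1  2  3  4  5  6  7  8  9 10 11 12 13
G :  0  1  2  0  1  2  0  1  2  0  1  2  0  1

1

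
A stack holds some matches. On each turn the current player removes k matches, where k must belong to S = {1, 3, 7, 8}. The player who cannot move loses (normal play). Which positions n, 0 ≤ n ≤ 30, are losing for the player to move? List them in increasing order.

G(0) = 0
G(1) = mex{0} = 1
G(2) = mex{1} = 0
G(3) = mex{0,0} = 1
G(4) = mex{1,1} = 0
G(5) = mex{0,0} = 1
G(6) = mex{1,1} = 0
G(7) = mex{0,0,0} = 1
G(8) = mex{1,1,1,0} = 2
G(9) = mex{2,0,0,1} = 3
G(10) = mex{3,1,1,0} = 2
G(11) = mex{2,2,0,1} = 3
G(12) = mex{3,3,1,0} = 2
G(13) = mex{2,2,0,1} = 3
G(14) = mex{3,3,1,0} = 2
G(15) = mex{2,2,2,1} = 0
G(16) = mex{0,3,3,2} = 1
G(17) = mex{1,2,2,3} = 0
G(18) = mex{0,0,3,2} = 1
G(19) = mex{1,1,2,3} = 0
G(20) = mex{0,0,3,2} = 1
G(21) = mex{1,1,2,3} = 0
G(22) = mex{0,0,0,2} = 1
G(23) = mex{1,1,1,0} = 2
G(24) = mex{2,0,0,1} = 3
G(25) = mex{3,1,1,0} = 2
G(26) = mex{2,2,0,1} = 3
G(27) = mex{3,3,1,0} = 2
G(28) = mex{2,2,0,1} = 3
G(29) = mex{3,3,1,0} = 2
G(30) = mex{2,2,2,1} = 0
P-positions are exactly the n with G(n) = 0.

0, 2, 4, 6, 15, 17, 19, 21, 30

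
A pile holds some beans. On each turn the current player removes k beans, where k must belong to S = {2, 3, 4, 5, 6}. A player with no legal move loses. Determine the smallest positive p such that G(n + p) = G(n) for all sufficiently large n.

8

G(0) = 0
G(1) = mex{} = 0
G(2) = mex{0} = 1
G(3) = mex{0,0} = 1
G(4) = mex{1,0,0} = 2
G(5) = mex{1,1,0,0} = 2
G(6) = mex{2,1,1,0,0} = 3
G(7) = mex{2,2,1,1,0} = 3
G(8) = mex{3,2,2,1,1} = 0
G(9) = mex{3,3,2,2,1} = 0
G(10) = mex{0,3,3,2,2} = 1
G(11) = mex{0,0,3,3,2} = 1
G(12) = mex{1,0,0,3,3} = 2
G(13) = mex{1,1,0,0,3} = 2
G(14) = mex{2,1,1,0,0} = 3
G(15) = mex{2,2,1,1,0} = 3
G(16) = mex{3,2,2,1,1} = 0
G(17) = mex{3,3,2,2,1} = 0
G(n+8) = G(n) holds for n = 0,…,5 (a full window of length max(S) = 6), so the sequence is purely periodic with period 8.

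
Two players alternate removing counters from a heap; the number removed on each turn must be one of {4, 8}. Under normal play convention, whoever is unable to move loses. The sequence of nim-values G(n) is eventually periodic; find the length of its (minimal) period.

12

n :  0  1  2  3  4  5  6  7  8  9 10 11 12 13 14 15 16 17 18 19 20 21 22 23 24 25
G :  0  0  0  0  1  1  1  1  2  2  2  2  0  0  0  0  1  1  1  1  2  2  2  2  0  0
G(n+12) = G(n) holds for n = 0,…,7 (a full window of length max(S) = 8), so the sequence is purely periodic with period 12.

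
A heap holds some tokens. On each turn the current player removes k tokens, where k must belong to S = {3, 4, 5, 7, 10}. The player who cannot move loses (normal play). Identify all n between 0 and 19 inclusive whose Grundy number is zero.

0, 1, 2, 13, 14, 15

G(0) = 0
G(1) = mex{} = 0
G(2) = mex{} = 0
G(3) = mex{0} = 1
G(4) = mex{0,0} = 1
G(5) = mex{0,0,0} = 1
G(6) = mex{1,0,0} = 2
G(7) = mex{1,1,0,0} = 2
G(8) = mex{1,1,1,0} = 2
G(9) = mex{2,1,1,0} = 3
G(10) = mex{2,2,1,1,0} = 3
G(11) = mex{2,2,2,1,0} = 3
G(12) = mex{3,2,2,1,0} = 4
G(13) = mex{3,3,2,2,1} = 0
G(14) = mex{3,3,3,2,1} = 0
G(15) = mex{4,3,3,2,1} = 0
G(16) = mex{0,4,3,3,2} = 1
G(17) = mex{0,0,4,3,2} = 1
G(18) = mex{0,0,0,3,2} = 1
G(19) = mex{1,0,0,4,3} = 2
P-positions are exactly the n with G(n) = 0.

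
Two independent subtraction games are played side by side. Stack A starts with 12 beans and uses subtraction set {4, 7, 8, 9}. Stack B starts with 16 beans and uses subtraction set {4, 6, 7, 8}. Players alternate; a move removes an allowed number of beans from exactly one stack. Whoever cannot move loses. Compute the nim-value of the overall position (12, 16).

Stack A, S = {4, 7, 8, 9}:
G(0) = 0
G(1) = mex{} = 0
G(2) = mex{} = 0
G(3) = mex{} = 0
G(4) = mex{0} = 1
G(5) = mex{0} = 1
G(6) = mex{0} = 1
G(7) = mex{0,0} = 1
G(8) = mex{1,0,0} = 2
G(9) = mex{1,0,0,0} = 2
G(10) = mex{1,0,0,0} = 2
G(11) = mex{1,1,0,0} = 2
G(12) = mex{2,1,1,0} = 3
G_A(12) = 3.
Stack B, S = {4, 6, 7, 8}:
G(0) = 0
G(1) = mex{} = 0
G(2) = mex{} = 0
G(3) = mex{} = 0
G(4) = mex{0} = 1
G(5) = mex{0} = 1
G(6) = mex{0,0} = 1
G(7) = mex{0,0,0} = 1
G(8) = mex{1,0,0,0} = 2
G(9) = mex{1,0,0,0} = 2
G(10) = mex{1,1,0,0} = 2
G(11) = mex{1,1,1,0} = 2
G(12) = mex{2,1,1,1} = 0
G(13) = mex{2,1,1,1} = 0
G(14) = mex{2,2,1,1} = 0
G(15) = mex{2,2,2,1} = 0
G(16) = mex{0,2,2,2} = 1
G_B(16) = 1.
Combined Grundy value = 3 ⊕ 1 = 2.

2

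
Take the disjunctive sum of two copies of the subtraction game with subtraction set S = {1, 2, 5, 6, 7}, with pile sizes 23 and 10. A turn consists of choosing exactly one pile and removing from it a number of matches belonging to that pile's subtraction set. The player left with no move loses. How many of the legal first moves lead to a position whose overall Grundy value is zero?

All piles use S = {1, 2, 5, 6, 7}:
n :  0  1  2  3  4  5  6  7  8  9 10 11 12 13 14 15 16 17 18 19 20 21 22 23
G :  0  1  2  0  1  2  3  4  5  3  4  0  1  2  0  1  2  3  4  5  3  4  0  1
Pile A: G(23) = 1.
Pile B: G(10) = 4.
Combined Grundy value = 1 ⊕ 4 = 5.
A winning move leaves total XOR = 0, i.e. changes one component's Grundy value g to g ⊕ X where X is the current total.
Pile A: need g' = 1⊕5 = 4. Options: 23−1→G=0, 23−2→G=4, 23−5→G=4, 23−6→G=3, 23−7→G=2. Hits: 2.
Pile B: need g' = 4⊕5 = 1. Options: 10−1→G=3, 10−2→G=5, 10−5→G=2, 10−6→G=1, 10−7→G=0. Hits: 1.

3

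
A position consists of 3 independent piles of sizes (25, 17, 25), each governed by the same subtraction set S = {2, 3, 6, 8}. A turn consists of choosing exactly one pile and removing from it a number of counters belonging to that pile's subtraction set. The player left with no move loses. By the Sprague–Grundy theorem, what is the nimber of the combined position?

1

All piles use S = {2, 3, 6, 8}:
n :  0  1  2  3  4  5  6  7  8  9 10 11 12 13 14 15 16 17 18 19 20 21 22 23 24 25
G :  0  0  1  1  2  0  3  1  2  2  0  3  1  2  0  0  1  1  2  0  3  1  2  2  0  3
Pile A: G(25) = 3.
Pile B: G(17) = 1.
Pile C: G(25) = 3.
Combined Grundy value = 3 ⊕ 1 ⊕ 3 = 1.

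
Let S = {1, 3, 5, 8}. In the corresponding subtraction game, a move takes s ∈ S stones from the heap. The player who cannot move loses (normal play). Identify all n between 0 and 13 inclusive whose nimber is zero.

0, 2, 4, 6, 13

n :  0  1  2  3  4  5  6  7  8  9 10 11 12 13
G :  0  1  0  1  0  1  0  1  2  3  2  3  2  0
P-positions are exactly the n with G(n) = 0.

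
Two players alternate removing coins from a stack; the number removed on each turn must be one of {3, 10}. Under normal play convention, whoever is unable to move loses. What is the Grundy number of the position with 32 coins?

n :  0  1  2  3  4  5  6  7  8  9 10 11 12 13 14 15 16 17 18 19 20 21 22 23 24 25 26 27 28 29 30 31 32
G :  0  0  0  1  1  1  0  0  0  1  1  1  2  0  0  0  1  1  1  0  0  0  1  1  1  2  0  0  0  1  1  1  0

0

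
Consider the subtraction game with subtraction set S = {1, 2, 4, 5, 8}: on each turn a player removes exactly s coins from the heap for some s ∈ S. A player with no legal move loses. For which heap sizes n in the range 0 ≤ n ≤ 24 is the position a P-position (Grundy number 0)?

G(0) = 0
G(1) = mex{0} = 1
G(2) = mex{1,0} = 2
G(3) = mex{2,1} = 0
G(4) = mex{0,2,0} = 1
G(5) = mex{1,0,1,0} = 2
G(6) = mex{2,1,2,1} = 0
G(7) = mex{0,2,0,2} = 1
G(8) = mex{1,0,1,0,0} = 2
G(9) = mex{2,1,2,1,1} = 0
G(10) = mex{0,2,0,2,2} = 1
G(11) = mex{1,0,1,0,0} = 2
G(12) = mex{2,1,2,1,1} = 0
G(13) = mex{0,2,0,2,2} = 1
G(14) = mex{1,0,1,0,0} = 2
G(15) = mex{2,1,2,1,1} = 0
G(16) = mex{0,2,0,2,2} = 1
G(17) = mex{1,0,1,0,0} = 2
G(18) = mex{2,1,2,1,1} = 0
G(19) = mex{0,2,0,2,2} = 1
G(20) = mex{1,0,1,0,0} = 2
G(21) = mex{2,1,2,1,1} = 0
G(22) = mex{0,2,0,2,2} = 1
G(23) = mex{1,0,1,0,0} = 2
G(24) = mex{2,1,2,1,1} = 0
P-positions are exactly the n with G(n) = 0.

0, 3, 6, 9, 12, 15, 18, 21, 24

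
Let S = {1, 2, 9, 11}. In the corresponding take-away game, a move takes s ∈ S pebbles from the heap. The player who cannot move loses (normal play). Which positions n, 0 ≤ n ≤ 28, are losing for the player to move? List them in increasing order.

0, 3, 6, 10, 13, 16, 20, 23, 26

G(0) = 0
G(1) = mex{0} = 1
G(2) = mex{1,0} = 2
G(3) = mex{2,1} = 0
G(4) = mex{0,2} = 1
G(5) = mex{1,0} = 2
G(6) = mex{2,1} = 0
G(7) = mex{0,2} = 1
G(8) = mex{1,0} = 2
G(9) = mex{2,1,0} = 3
G(10) = mex{3,2,1} = 0
G(11) = mex{0,3,2,0} = 1
G(12) = mex{1,0,0,1} = 2
G(13) = mex{2,1,1,2} = 0
G(14) = mex{0,2,2,0} = 1
G(15) = mex{1,0,0,1} = 2
G(16) = mex{2,1,1,2} = 0
G(17) = mex{0,2,2,0} = 1
G(18) = mex{1,0,3,1} = 2
G(19) = mex{2,1,0,2} = 3
G(20) = mex{3,2,1,3} = 0
G(21) = mex{0,3,2,0} = 1
G(22) = mex{1,0,0,1} = 2
G(23) = mex{2,1,1,2} = 0
G(24) = mex{0,2,2,0} = 1
G(25) = mex{1,0,0,1} = 2
G(26) = mex{2,1,1,2} = 0
G(27) = mex{0,2,2,0} = 1
G(28) = mex{1,0,3,1} = 2
P-positions are exactly the n with G(n) = 0.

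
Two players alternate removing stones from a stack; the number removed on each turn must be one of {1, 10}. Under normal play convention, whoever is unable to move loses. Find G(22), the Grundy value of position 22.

n :  0  1  2  3  4  5  6  7  8  9 10 11 12 13 14 15 16 17 18 19 20 21 22
G :  0  1  0  1  0  1  0  1  0  1  2  0  1  0  1  0  1  0  1  0  1  2  0

0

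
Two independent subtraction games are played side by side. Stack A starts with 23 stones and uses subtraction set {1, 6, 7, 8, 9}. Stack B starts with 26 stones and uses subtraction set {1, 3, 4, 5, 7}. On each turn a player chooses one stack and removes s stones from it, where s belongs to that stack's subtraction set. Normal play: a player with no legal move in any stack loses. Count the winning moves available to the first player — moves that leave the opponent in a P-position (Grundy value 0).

Stack A, S = {1, 6, 7, 8, 9}:
G(0) = 0
G(1) = mex{0} = 1
G(2) = mex{1} = 0
G(3) = mex{0} = 1
G(4) = mex{1} = 0
G(5) = mex{0} = 1
G(6) = mex{1,0} = 2
G(7) = mex{2,1,0} = 3
G(8) = mex{3,0,1,0} = 2
G(9) = mex{2,1,0,1,0} = 3
G(10) = mex{3,0,1,0,1} = 2
G(11) = mex{2,1,0,1,0} = 3
G(12) = mex{3,2,1,0,1} = 4
G(13) = mex{4,3,2,1,0} = 5
G(14) = mex{5,2,3,2,1} = 0
G(15) = mex{0,3,2,3,2} = 1
G(16) = mex{1,2,3,2,3} = 0
G(17) = mex{0,3,2,3,2} = 1
G(18) = mex{1,4,3,2,3} = 0
G(19) = mex{0,5,4,3,2} = 1
G(20) = mex{1,0,5,4,3} = 2
G(21) = mex{2,1,0,5,4} = 3
G(22) = mex{3,0,1,0,5} = 2
G(23) = mex{2,1,0,1,0} = 3
G_A(23) = 3.
Stack B, S = {1, 3, 4, 5, 7}:
n :  0  1  2  3  4  5  6  7  8  9 10 11 12 13 14 15 16 17 18 19 20 21 22 23 24 25 26
G :  0  1  0  1  2  3  2  3  0  1  0  1  2  3  2  3  0  1  0  1  2  3  2  3  0  1  0
G_B(26) = 0.
Combined Grundy value = 3 ⊕ 0 = 3.
A winning move leaves total XOR = 0, i.e. changes one component's Grundy value g to g ⊕ X where X is the current total.
Stack A: need g' = 3⊕3 = 0. Options: 23−1→G=2, 23−6→G=1, 23−7→G=0, 23−8→G=1, 23−9→G=0. Hits: 2.
Stack B: need g' = 0⊕3 = 3. Options: 26−1→G=1, 26−3→G=3, 26−4→G=2, 26−5→G=3, 26−7→G=1. Hits: 2.

4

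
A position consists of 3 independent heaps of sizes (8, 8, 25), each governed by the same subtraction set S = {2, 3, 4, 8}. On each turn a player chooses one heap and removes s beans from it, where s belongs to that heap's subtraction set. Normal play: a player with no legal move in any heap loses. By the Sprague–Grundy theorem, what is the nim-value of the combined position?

0

All heaps use S = {2, 3, 4, 8}:
G(0) = 0
G(1) = mex{} = 0
G(2) = mex{0} = 1
G(3) = mex{0,0} = 1
G(4) = mex{1,0,0} = 2
G(5) = mex{1,1,0} = 2
G(6) = mex{2,1,1} = 0
G(7) = mex{2,2,1} = 0
G(8) = mex{0,2,2,0} = 1
G(9) = mex{0,0,2,0} = 1
G(10) = mex{1,0,0,1} = 2
G(11) = mex{1,1,0,1} = 2
G(12) = mex{2,1,1,2} = 0
G(13) = mex{2,2,1,2} = 0
G(14) = mex{0,2,2,0} = 1
G(15) = mex{0,0,2,0} = 1
G(16) = mex{1,0,0,1} = 2
G(17) = mex{1,1,0,1} = 2
G(18) = mex{2,1,1,2} = 0
G(19) = mex{2,2,1,2} = 0
G(20) = mex{0,2,2,0} = 1
G(21) = mex{0,0,2,0} = 1
G(22) = mex{1,0,0,1} = 2
G(23) = mex{1,1,0,1} = 2
G(24) = mex{2,1,1,2} = 0
G(25) = mex{2,2,1,2} = 0
Heap A: G(8) = 1.
Heap B: G(8) = 1.
Heap C: G(25) = 0.
Combined Grundy value = 1 ⊕ 1 ⊕ 0 = 0.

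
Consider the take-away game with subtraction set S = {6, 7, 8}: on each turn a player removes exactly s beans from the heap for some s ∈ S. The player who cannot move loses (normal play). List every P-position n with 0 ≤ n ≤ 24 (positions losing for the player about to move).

G(0) = 0
G(1) = mex{} = 0
G(2) = mex{} = 0
G(3) = mex{} = 0
G(4) = mex{} = 0
G(5) = mex{} = 0
G(6) = mex{0} = 1
G(7) = mex{0,0} = 1
G(8) = mex{0,0,0} = 1
G(9) = mex{0,0,0} = 1
G(10) = mex{0,0,0} = 1
G(11) = mex{0,0,0} = 1
G(12) = mex{1,0,0} = 2
G(13) = mex{1,1,0} = 2
G(14) = mex{1,1,1} = 0
G(15) = mex{1,1,1} = 0
G(16) = mex{1,1,1} = 0
G(17) = mex{1,1,1} = 0
G(18) = mex{2,1,1} = 0
G(19) = mex{2,2,1} = 0
G(20) = mex{0,2,2} = 1
G(21) = mex{0,0,2} = 1
G(22) = mex{0,0,0} = 1
G(23) = mex{0,0,0} = 1
G(24) = mex{0,0,0} = 1
P-positions are exactly the n with G(n) = 0.

0, 1, 2, 3, 4, 5, 14, 15, 16, 17, 18, 19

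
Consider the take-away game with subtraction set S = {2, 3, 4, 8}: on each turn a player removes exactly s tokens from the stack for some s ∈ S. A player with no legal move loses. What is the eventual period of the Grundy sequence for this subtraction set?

G(0) = 0
G(1) = mex{} = 0
G(2) = mex{0} = 1
G(3) = mex{0,0} = 1
G(4) = mex{1,0,0} = 2
G(5) = mex{1,1,0} = 2
G(6) = mex{2,1,1} = 0
G(7) = mex{2,2,1} = 0
G(8) = mex{0,2,2,0} = 1
G(9) = mex{0,0,2,0} = 1
G(10) = mex{1,0,0,1} = 2
G(11) = mex{1,1,0,1} = 2
G(12) = mex{2,1,1,2} = 0
G(13) = mex{2,2,1,2} = 0
G(14) = mex{0,2,2,0} = 1
G(15) = mex{0,0,2,0} = 1
G(n+6) = G(n) holds for n = 0,…,7 (a full window of length max(S) = 8), so the sequence is purely periodic with period 6.

6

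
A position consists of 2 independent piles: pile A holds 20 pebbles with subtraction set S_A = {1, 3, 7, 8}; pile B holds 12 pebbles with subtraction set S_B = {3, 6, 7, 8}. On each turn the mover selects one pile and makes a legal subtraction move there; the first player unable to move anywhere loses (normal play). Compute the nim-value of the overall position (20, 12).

Pile A, S = {1, 3, 7, 8}:
G(0) = 0
G(1) = mex{0} = 1
G(2) = mex{1} = 0
G(3) = mex{0,0} = 1
G(4) = mex{1,1} = 0
G(5) = mex{0,0} = 1
G(6) = mex{1,1} = 0
G(7) = mex{0,0,0} = 1
G(8) = mex{1,1,1,0} = 2
G(9) = mex{2,0,0,1} = 3
G(10) = mex{3,1,1,0} = 2
G(11) = mex{2,2,0,1} = 3
G(12) = mex{3,3,1,0} = 2
G(13) = mex{2,2,0,1} = 3
G(14) = mex{3,3,1,0} = 2
G(15) = mex{2,2,2,1} = 0
G(16) = mex{0,3,3,2} = 1
G(17) = mex{1,2,2,3} = 0
G(18) = mex{0,0,3,2} = 1
G(19) = mex{1,1,2,3} = 0
G(20) = mex{0,0,3,2} = 1
G_A(20) = 1.
Pile B, S = {3, 6, 7, 8}:
n :  0  1  2  3  4  5  6  7  8  9 10 11 12
G :  0  0  0  1  1  1  2  2  2  3  3  0  0
G_B(12) = 0.
Combined Grundy value = 1 ⊕ 0 = 1.

1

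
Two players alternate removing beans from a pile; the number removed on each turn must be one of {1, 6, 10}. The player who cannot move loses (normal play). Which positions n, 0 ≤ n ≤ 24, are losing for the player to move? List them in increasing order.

0, 2, 4, 7, 9, 11, 16, 18, 20, 23

G(0) = 0
G(1) = mex{0} = 1
G(2) = mex{1} = 0
G(3) = mex{0} = 1
G(4) = mex{1} = 0
G(5) = mex{0} = 1
G(6) = mex{1,0} = 2
G(7) = mex{2,1} = 0
G(8) = mex{0,0} = 1
G(9) = mex{1,1} = 0
G(10) = mex{0,0,0} = 1
G(11) = mex{1,1,1} = 0
G(12) = mex{0,2,0} = 1
G(13) = mex{1,0,1} = 2
G(14) = mex{2,1,0} = 3
G(15) = mex{3,0,1} = 2
G(16) = mex{2,1,2} = 0
G(17) = mex{0,0,0} = 1
G(18) = mex{1,1,1} = 0
G(19) = mex{0,2,0} = 1
G(20) = mex{1,3,1} = 0
G(21) = mex{0,2,0} = 1
G(22) = mex{1,0,1} = 2
G(23) = mex{2,1,2} = 0
G(24) = mex{0,0,3} = 1
P-positions are exactly the n with G(n) = 0.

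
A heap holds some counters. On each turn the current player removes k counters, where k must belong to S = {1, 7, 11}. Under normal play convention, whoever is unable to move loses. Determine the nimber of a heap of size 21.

1

G(0) = 0
G(1) = mex{0} = 1
G(2) = mex{1} = 0
G(3) = mex{0} = 1
G(4) = mex{1} = 0
G(5) = mex{0} = 1
G(6) = mex{1} = 0
G(7) = mex{0,0} = 1
G(8) = mex{1,1} = 0
G(9) = mex{0,0} = 1
G(10) = mex{1,1} = 0
G(11) = mex{0,0,0} = 1
G(12) = mex{1,1,1} = 0
G(13) = mex{0,0,0} = 1
G(14) = mex{1,1,1} = 0
G(15) = mex{0,0,0} = 1
G(16) = mex{1,1,1} = 0
G(17) = mex{0,0,0} = 1
G(18) = mex{1,1,1} = 0
G(19) = mex{0,0,0} = 1
G(20) = mex{1,1,1} = 0
G(21) = mex{0,0,0} = 1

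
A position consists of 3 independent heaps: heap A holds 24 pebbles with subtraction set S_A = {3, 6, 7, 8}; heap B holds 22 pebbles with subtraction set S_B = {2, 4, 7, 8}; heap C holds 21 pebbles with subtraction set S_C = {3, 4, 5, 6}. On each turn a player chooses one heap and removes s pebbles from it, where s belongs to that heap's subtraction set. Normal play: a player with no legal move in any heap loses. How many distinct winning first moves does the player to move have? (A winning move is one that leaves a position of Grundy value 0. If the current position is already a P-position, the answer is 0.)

3

Heap A, S = {3, 6, 7, 8}:
n :  0  1  2  3  4  5  6  7  8  9 10 11 12 13 14 15 16 17 18 19 20 21 22 23 24
G :  0  0  0  1  1  1  2  2  2  3  3  0  0  0  1  1  1  2  2  2  3  3  0  0  0
G_A(24) = 0.
Heap B, S = {2, 4, 7, 8}:
G(0) = 0
G(1) = mex{} = 0
G(2) = mex{0} = 1
G(3) = mex{0} = 1
G(4) = mex{1,0} = 2
G(5) = mex{1,0} = 2
G(6) = mex{2,1} = 0
G(7) = mex{2,1,0} = 3
G(8) = mex{0,2,0,0} = 1
G(9) = mex{3,2,1,0} = 4
G(10) = mex{1,0,1,1} = 2
G(11) = mex{4,3,2,1} = 0
G(12) = mex{2,1,2,2} = 0
G(13) = mex{0,4,0,2} = 1
G(14) = mex{0,2,3,0} = 1
G(15) = mex{1,0,1,3} = 2
G(16) = mex{1,0,4,1} = 2
G(17) = mex{2,1,2,4} = 0
G(18) = mex{2,1,0,2} = 3
G(19) = mex{0,2,0,0} = 1
G(20) = mex{3,2,1,0} = 4
G(21) = mex{1,0,1,1} = 2
G(22) = mex{4,3,2,1} = 0
G_B(22) = 0.
Heap C, S = {3, 4, 5, 6}:
G(0) = 0
G(1) = mex{} = 0
G(2) = mex{} = 0
G(3) = mex{0} = 1
G(4) = mex{0,0} = 1
G(5) = mex{0,0,0} = 1
G(6) = mex{1,0,0,0} = 2
G(7) = mex{1,1,0,0} = 2
G(8) = mex{1,1,1,0} = 2
G(9) = mex{2,1,1,1} = 0
G(10) = mex{2,2,1,1} = 0
G(11) = mex{2,2,2,1} = 0
G(12) = mex{0,2,2,2} = 1
G(13) = mex{0,0,2,2} = 1
G(14) = mex{0,0,0,2} = 1
G(15) = mex{1,0,0,0} = 2
G(16) = mex{1,1,0,0} = 2
G(17) = mex{1,1,1,0} = 2
G(18) = mex{2,1,1,1} = 0
G(19) = mex{2,2,1,1} = 0
G(20) = mex{2,2,2,1} = 0
G(21) = mex{0,2,2,2} = 1
G_C(21) = 1.
Combined Grundy value = 0 ⊕ 0 ⊕ 1 = 1.
A winning move leaves total XOR = 0, i.e. changes one component's Grundy value g to g ⊕ X where X is the current total.
Heap A: need g' = 0⊕1 = 1. Options: 24−3→G=3, 24−6→G=2, 24−7→G=2, 24−8→G=1. Hits: 1.
Heap B: need g' = 0⊕1 = 1. Options: 22−2→G=4, 22−4→G=3, 22−7→G=2, 22−8→G=1. Hits: 1.
Heap C: need g' = 1⊕1 = 0. Options: 21−3→G=0, 21−4→G=2, 21−5→G=2, 21−6→G=2. Hits: 1.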